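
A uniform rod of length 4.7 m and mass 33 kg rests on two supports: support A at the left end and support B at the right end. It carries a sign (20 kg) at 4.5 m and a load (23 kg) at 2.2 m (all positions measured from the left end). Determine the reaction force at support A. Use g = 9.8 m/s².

R_A ≈ 290 N

Taking torques about support B:
Beam weight: 33 × 9.8 = 323.4 N down at 2.35 m → arm 2.35 m, τ = 323.4 × 2.35 = 760 N·m counterclockwise.
Sign: 20 × 9.8 = 196 N down at 4.5 m → arm 0.2 m, τ = 196 × 0.2 = 39.2 N·m counterclockwise.
Load: 23 × 9.8 = 225.4 N down at 2.2 m → arm 2.5 m, τ = 225.4 × 2.5 = 563.5 N·m counterclockwise.
Net load moment about support B = 1363 N·m counterclockwise.
Reaction R at support A is upward at 0 m, arm 4.7 m → moment R × 4.7 clockwise.
For rotational equilibrium, R × 4.7 = 1363, so R = 290 N.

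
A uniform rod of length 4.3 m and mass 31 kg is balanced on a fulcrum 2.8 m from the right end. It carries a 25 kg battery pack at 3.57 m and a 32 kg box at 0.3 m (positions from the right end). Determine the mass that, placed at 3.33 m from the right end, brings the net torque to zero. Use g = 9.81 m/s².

m ≈ 153 kg

Take moments about the fulcrum (at 2.8 m from the right end).
Beam weight: 31 × 9.81 = 304.1 N down at 2.15 m → arm 0.65 m, τ = 304.1 × 0.65 = 197.7 N·m clockwise.
Battery pack: 25 × 9.81 = 245.2 N down at 3.57 m → arm 0.77 m, τ = 245.2 × 0.77 = 188.8 N·m counterclockwise.
Box: 32 × 9.81 = 313.9 N down at 0.3 m → arm 2.5 m, τ = 313.9 × 2.5 = 784.8 N·m clockwise.
Net moment of known loads = 793.7 N·m clockwise.
An unknown mass m at 3.33 m has arm 0.53 m; its moment is m·g·0.53 counterclockwise.
Στ = 0 ⇒ m × 9.81 × 0.53 = 793.7 ⇒ m = 793.7 / (9.81 × 0.53) = 153 kg.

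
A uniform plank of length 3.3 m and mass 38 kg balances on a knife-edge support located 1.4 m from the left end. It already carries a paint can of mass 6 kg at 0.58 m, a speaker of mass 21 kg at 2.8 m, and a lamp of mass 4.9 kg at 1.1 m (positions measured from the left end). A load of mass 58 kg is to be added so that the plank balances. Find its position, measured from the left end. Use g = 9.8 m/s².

x ≈ 0.839 m from the left end

About the knife-edge support (at 1.4 m from the left end):
Beam weight: 38 × 9.8 = 372.4 N down at 1.65 m → arm 0.25 m, τ = 372.4 × 0.25 = 93.1 N·m clockwise.
Paint can: 6 × 9.8 = 58.8 N down at 0.58 m → arm 0.82 m, τ = 58.8 × 0.82 = 48.22 N·m counterclockwise.
Speaker: 21 × 9.8 = 205.8 N down at 2.8 m → arm 1.4 m, τ = 205.8 × 1.4 = 288.1 N·m clockwise.
Lamp: 4.9 × 9.8 = 48.02 N down at 1.1 m → arm 0.3 m, τ = 48.02 × 0.3 = 14.41 N·m counterclockwise.
Net moment of existing loads = 318.6 N·m clockwise.
The load weighs 58 × 9.8 = 568.4 N and must supply an equal counterclockwise moment, so its lever arm about the knife-edge support is 318.6 / 568.4 = 0.561 m.
That puts it at 1.4 − 0.561 = 0.839 m from the left end.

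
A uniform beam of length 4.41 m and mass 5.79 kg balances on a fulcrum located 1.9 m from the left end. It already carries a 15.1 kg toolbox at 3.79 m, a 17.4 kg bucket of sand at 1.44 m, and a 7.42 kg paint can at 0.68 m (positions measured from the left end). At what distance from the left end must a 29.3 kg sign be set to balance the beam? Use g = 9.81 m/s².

x ≈ 1.45 m from the left end

Sum moments about the fulcrum (at 1.9 m from the left end) (the support reaction has zero arm there).
Beam weight: 5.79 × 9.81 = 56.8 N down at 2.205 m → arm 0.305 m, τ = 56.8 × 0.305 = 17.32 N·m clockwise.
Toolbox: 15.1 × 9.81 = 148.1 N down at 3.79 m → arm 1.89 m, τ = 148.1 × 1.89 = 279.9 N·m clockwise.
Bucket of sand: 17.4 × 9.81 = 170.7 N down at 1.44 m → arm 0.46 m, τ = 170.7 × 0.46 = 78.52 N·m counterclockwise.
Paint can: 7.42 × 9.81 = 72.79 N down at 0.68 m → arm 1.22 m, τ = 72.79 × 1.22 = 88.8 N·m counterclockwise.
Net moment of existing loads = 129.9 N·m clockwise.
The sign weighs 29.3 × 9.81 = 287.4 N and must supply an equal counterclockwise moment, so its lever arm about the fulcrum is 129.9 / 287.4 = 0.452 m.
That puts it at 1.9 − 0.452 = 1.45 m from the left end.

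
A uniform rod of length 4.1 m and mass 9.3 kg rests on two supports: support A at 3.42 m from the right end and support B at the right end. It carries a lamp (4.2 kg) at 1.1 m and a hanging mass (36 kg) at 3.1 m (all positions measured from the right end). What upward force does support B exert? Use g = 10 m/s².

R_B ≈ 99.4 N

About support A:
Beam weight: 9.3 × 10 = 93 N down at 2.05 m → arm 1.37 m, τ = 93 × 1.37 = 127.4 N·m clockwise.
Lamp: 4.2 × 10 = 42 N down at 1.1 m → arm 2.32 m, τ = 42 × 2.32 = 97.44 N·m clockwise.
Hanging mass: 36 × 10 = 360 N down at 3.1 m → arm 0.32 m, τ = 360 × 0.32 = 115.2 N·m clockwise.
Net load moment about support A = 340 N·m clockwise.
Reaction R at support B is upward at 0 m, arm 3.42 m → moment R × 3.42 counterclockwise.
Setting net torque to zero: R × 3.42 = 340 → R = 99.4 N.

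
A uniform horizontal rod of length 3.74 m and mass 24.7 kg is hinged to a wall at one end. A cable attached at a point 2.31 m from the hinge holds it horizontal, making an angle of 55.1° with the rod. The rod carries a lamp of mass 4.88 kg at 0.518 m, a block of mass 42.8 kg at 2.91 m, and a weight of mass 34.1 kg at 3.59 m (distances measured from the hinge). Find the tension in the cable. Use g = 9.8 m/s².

Take moments about the hinge.
Beam weight: 24.7 × 9.8 = 242.1 N down at 1.87 m → arm 1.87 m, τ = 242.1 × 1.87 = 452.7 N·m clockwise.
Lamp: 4.88 × 9.8 = 47.82 N down at 0.518 m → arm 0.518 m, τ = 47.82 × 0.518 = 24.77 N·m clockwise.
Block: 42.8 × 9.8 = 419.4 N down at 2.91 m → arm 2.91 m, τ = 419.4 × 2.91 = 1220 N·m clockwise.
Weight: 34.1 × 9.8 = 334.2 N down at 3.59 m → arm 3.59 m, τ = 334.2 × 3.59 = 1200 N·m clockwise.
Total clockwise load moment = 2897 N·m.
The cable tension T acts at 2.31 m; only its component perpendicular to the rod, T sinθ, produces torque. sin 55.1° = 0.8202.
Στ = 0 ⇒ T × 2.31 × 0.8202 = 2897 ⇒ T = 2897 / 1.895 = 1530 N.

T ≈ 1530 N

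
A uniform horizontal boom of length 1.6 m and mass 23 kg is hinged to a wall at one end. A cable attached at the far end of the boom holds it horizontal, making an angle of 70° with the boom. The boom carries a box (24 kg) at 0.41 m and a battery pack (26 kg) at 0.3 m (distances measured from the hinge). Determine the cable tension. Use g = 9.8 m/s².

Take moments about the hinge.
Beam weight: 23 × 9.8 = 225.4 N down at 0.8 m → arm 0.8 m, τ = 225.4 × 0.8 = 180.3 N·m clockwise.
Box: 24 × 9.8 = 235.2 N down at 0.41 m → arm 0.41 m, τ = 235.2 × 0.41 = 96.43 N·m clockwise.
Battery pack: 26 × 9.8 = 254.8 N down at 0.3 m → arm 0.3 m, τ = 254.8 × 0.3 = 76.44 N·m clockwise.
Total clockwise load moment = 353.2 N·m.
The cable tension T acts at 1.6 m; only its component perpendicular to the boom, T sinθ, produces torque. sin 70° = 0.9397.
Στ = 0 ⇒ T × 1.6 × 0.9397 = 353.2 ⇒ T = 353.2 / 1.504 = 235 N.

T ≈ 235 N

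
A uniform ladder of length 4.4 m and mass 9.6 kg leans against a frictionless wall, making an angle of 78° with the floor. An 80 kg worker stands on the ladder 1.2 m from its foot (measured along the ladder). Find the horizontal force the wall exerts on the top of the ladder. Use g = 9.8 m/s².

Sum moments about the foot of the ladder (the floor normal and friction both act there and drop out).
Ladder weight 9.6×9.8 = 94.08 N acts at 2.2 m along the ladder; its horizontal arm is 2.2·cos78° = 0.4574 m → τ = 43.03 N·m clockwise.
Worker: 80×9.8 = 784 N at 1.2 m → arm 0.2495 m → τ = 195.6 N·m clockwise.
Wall normal N acts horizontally at the top; its moment arm is the height L sinθ = 4.4·sin78° = 4.304 m, counterclockwise.
Στ = 0 ⇒ N × 4.304 = 238.6 ⇒ N = 55.4 N.

N_wall ≈ 55.4 N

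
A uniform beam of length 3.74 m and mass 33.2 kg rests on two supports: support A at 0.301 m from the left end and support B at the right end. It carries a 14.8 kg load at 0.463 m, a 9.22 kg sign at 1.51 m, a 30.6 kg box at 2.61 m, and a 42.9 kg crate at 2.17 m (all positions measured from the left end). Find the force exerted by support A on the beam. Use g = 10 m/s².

About support B:
Beam weight: 33.2 × 10 = 332 N down at 1.87 m → arm 1.87 m, τ = 332 × 1.87 = 620.8 N·m counterclockwise.
Load: 14.8 × 10 = 148 N down at 0.463 m → arm 3.277 m, τ = 148 × 3.277 = 485 N·m counterclockwise.
Sign: 9.22 × 10 = 92.2 N down at 1.51 m → arm 2.23 m, τ = 92.2 × 2.23 = 205.6 N·m counterclockwise.
Box: 30.6 × 10 = 306 N down at 2.61 m → arm 1.13 m, τ = 306 × 1.13 = 345.8 N·m counterclockwise.
Crate: 42.9 × 10 = 429 N down at 2.17 m → arm 1.57 m, τ = 429 × 1.57 = 673.5 N·m counterclockwise.
Net load moment about support B = 2331 N·m counterclockwise.
Reaction R at support A is upward at 0.301 m, arm 3.439 m → moment R × 3.439 clockwise.
Setting net torque to zero: R × 3.439 = 2331 → R = 678 N.

R_A ≈ 678 N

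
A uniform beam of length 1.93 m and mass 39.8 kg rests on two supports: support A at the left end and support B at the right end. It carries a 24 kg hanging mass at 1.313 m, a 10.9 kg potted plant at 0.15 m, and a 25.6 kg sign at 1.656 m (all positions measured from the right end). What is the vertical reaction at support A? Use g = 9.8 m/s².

Take moments about support B.
Beam weight: 39.8 × 9.8 = 390 N down at 0.965 m → arm 0.965 m, τ = 390 × 0.965 = 376.3 N·m counterclockwise.
Hanging mass: 24 × 9.8 = 235.2 N down at 1.313 m → arm 1.313 m, τ = 235.2 × 1.313 = 308.8 N·m counterclockwise.
Potted plant: 10.9 × 9.8 = 106.8 N down at 0.15 m → arm 0.15 m, τ = 106.8 × 0.15 = 16.02 N·m counterclockwise.
Sign: 25.6 × 9.8 = 250.9 N down at 1.656 m → arm 1.656 m, τ = 250.9 × 1.656 = 415.5 N·m counterclockwise.
Net load moment about support B = 1117 N·m counterclockwise.
Reaction R at support A is upward at 1.93 m, arm 1.93 m → moment R × 1.93 clockwise.
For rotational equilibrium, R × 1.93 = 1117, so R = 579 N.

R_A ≈ 579 N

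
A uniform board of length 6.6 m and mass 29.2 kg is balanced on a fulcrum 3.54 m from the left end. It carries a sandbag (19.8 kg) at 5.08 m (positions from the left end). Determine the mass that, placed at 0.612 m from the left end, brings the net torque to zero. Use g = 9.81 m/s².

m ≈ 8.02 kg

Choose the fulcrum (at 3.54 m from the left end) as the axis so the support reaction has zero arm there.
Beam weight: 29.2 × 9.81 = 286.5 N down at 3.3 m → arm 0.24 m, τ = 286.5 × 0.24 = 68.76 N·m counterclockwise.
Sandbag: 19.8 × 9.81 = 194.2 N down at 5.08 m → arm 1.54 m, τ = 194.2 × 1.54 = 299.1 N·m clockwise.
Net moment of known loads = 230.3 N·m clockwise.
An unknown mass m at 0.612 m has arm 2.928 m; its moment is m·g·2.928 counterclockwise.
Setting net torque to zero: m × 9.81 × 2.928 = 230.3 → m = 230.3 / (9.81 × 2.928) = 8.02 kg.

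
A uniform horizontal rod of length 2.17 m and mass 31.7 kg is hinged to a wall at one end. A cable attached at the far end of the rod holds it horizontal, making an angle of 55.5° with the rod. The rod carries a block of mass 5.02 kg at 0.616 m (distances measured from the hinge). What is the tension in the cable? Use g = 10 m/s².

Taking torques about the hinge:
Beam weight: 31.7 × 10 = 317 N down at 1.085 m → arm 1.085 m, τ = 317 × 1.085 = 343.9 N·m clockwise.
Block: 5.02 × 10 = 50.2 N down at 0.616 m → arm 0.616 m, τ = 50.2 × 0.616 = 30.92 N·m clockwise.
Total clockwise load moment = 374.8 N·m.
The cable tension T acts at 2.17 m; only its component perpendicular to the rod, T sinθ, produces torque. sin 55.5° = 0.8241.
Setting net torque to zero: T × 2.17 × 0.8241 = 374.8 → T = 374.8 / 1.788 = 210 N.

T ≈ 210 N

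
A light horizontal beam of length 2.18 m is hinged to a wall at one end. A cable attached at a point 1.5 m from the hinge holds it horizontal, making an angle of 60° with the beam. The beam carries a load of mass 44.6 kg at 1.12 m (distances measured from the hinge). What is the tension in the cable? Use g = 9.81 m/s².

T ≈ 377 N

Take moments about the hinge.
Load: 44.6 × 9.81 = 437.5 N down at 1.12 m → arm 1.12 m, τ = 437.5 × 1.12 = 490 N·m clockwise.
Total clockwise load moment = 490 N·m.
The cable tension T acts at 1.5 m; only its component perpendicular to the beam, T sinθ, produces torque. sin 60° = 0.866.
Setting net torque to zero: T × 1.5 × 0.866 = 490 → T = 490 / 1.299 = 377 N.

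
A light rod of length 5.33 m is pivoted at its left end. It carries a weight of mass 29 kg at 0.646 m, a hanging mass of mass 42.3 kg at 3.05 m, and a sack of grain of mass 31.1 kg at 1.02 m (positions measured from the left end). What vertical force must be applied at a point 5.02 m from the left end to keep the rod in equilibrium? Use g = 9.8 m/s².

Choose the left end as the axis so the unknown pivot reaction has zero arm there.
Weight: 29 × 9.8 = 284.2 N down at 0.646 m → arm 0.646 m, τ = 284.2 × 0.646 = 183.6 N·m clockwise.
Hanging mass: 42.3 × 9.8 = 414.5 N down at 3.05 m → arm 3.05 m, τ = 414.5 × 3.05 = 1264 N·m clockwise.
Sack of grain: 31.1 × 9.8 = 304.8 N down at 1.02 m → arm 1.02 m, τ = 304.8 × 1.02 = 310.9 N·m clockwise.
Net moment of the loads = 1758 N·m clockwise.
The upward force F acts at a point 5.02 m from the left end, arm 5.02 m, giving F × 5.02 counterclockwise.
Στ = 0 ⇒ F × 5.02 = 1758 ⇒ F = 1758 / 5.02 = 350 N.

F ≈ 350 N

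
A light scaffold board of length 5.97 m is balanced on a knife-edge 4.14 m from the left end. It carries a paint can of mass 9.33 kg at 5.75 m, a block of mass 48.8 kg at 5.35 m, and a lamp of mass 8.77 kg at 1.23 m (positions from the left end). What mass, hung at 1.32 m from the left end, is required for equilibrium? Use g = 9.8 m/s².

Taking torques about the knife-edge (at 4.14 m from the left end):
Paint can: 9.33 × 9.8 = 91.43 N down at 5.75 m → arm 1.61 m, τ = 91.43 × 1.61 = 147.2 N·m clockwise.
Block: 48.8 × 9.8 = 478.2 N down at 5.35 m → arm 1.21 m, τ = 478.2 × 1.21 = 578.6 N·m clockwise.
Lamp: 8.77 × 9.8 = 85.95 N down at 1.23 m → arm 2.91 m, τ = 85.95 × 2.91 = 250.1 N·m counterclockwise.
Net moment of known loads = 475.7 N·m clockwise.
An unknown mass m at 1.32 m has arm 2.82 m; its moment is m·g·2.82 counterclockwise.
Setting net torque to zero: m × 9.8 × 2.82 = 475.7 → m = 475.7 / (9.8 × 2.82) = 17.2 kg.

m ≈ 17.2 kg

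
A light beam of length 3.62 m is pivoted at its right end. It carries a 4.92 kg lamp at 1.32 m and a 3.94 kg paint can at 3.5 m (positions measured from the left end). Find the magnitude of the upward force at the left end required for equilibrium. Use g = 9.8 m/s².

Taking torques about the right end:
Lamp: 4.92 × 9.8 = 48.22 N down at 1.32 m → arm 2.3 m, τ = 48.22 × 2.3 = 110.9 N·m counterclockwise.
Paint can: 3.94 × 9.8 = 38.61 N down at 3.5 m → arm 0.12 m, τ = 38.61 × 0.12 = 4.633 N·m counterclockwise.
Net moment of the loads = 115.5 N·m counterclockwise.
The upward force F acts at the left end, arm 3.62 m, giving F × 3.62 clockwise.
Στ = 0 ⇒ F × 3.62 = 115.5 ⇒ F = 115.5 / 3.62 = 31.9 N.

F ≈ 31.9 N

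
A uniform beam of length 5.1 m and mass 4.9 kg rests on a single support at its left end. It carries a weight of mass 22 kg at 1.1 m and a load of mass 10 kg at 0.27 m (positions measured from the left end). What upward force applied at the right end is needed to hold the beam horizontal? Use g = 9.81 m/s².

F ≈ 75.8 N

Taking torques about the left end:
Beam weight: 4.9 × 9.81 = 48.07 N down at 2.55 m → arm 2.55 m, τ = 48.07 × 2.55 = 122.6 N·m clockwise.
Weight: 22 × 9.81 = 215.8 N down at 1.1 m → arm 1.1 m, τ = 215.8 × 1.1 = 237.4 N·m clockwise.
Load: 10 × 9.81 = 98.1 N down at 0.27 m → arm 0.27 m, τ = 98.1 × 0.27 = 26.49 N·m clockwise.
Net moment of the loads = 386.5 N·m clockwise.
The upward force F acts at the right end, arm 5.1 m, giving F × 5.1 counterclockwise.
Setting net torque to zero: F × 5.1 = 386.5 → F = 386.5 / 5.1 = 75.8 N.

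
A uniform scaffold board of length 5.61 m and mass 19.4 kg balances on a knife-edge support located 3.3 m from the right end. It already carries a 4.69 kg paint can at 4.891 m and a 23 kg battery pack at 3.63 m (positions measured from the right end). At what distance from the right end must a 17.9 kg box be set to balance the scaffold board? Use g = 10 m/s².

Take moments about the knife-edge support (at 3.3 m from the right end).
Beam weight: 19.4 × 10 = 194 N down at 2.805 m → arm 0.495 m, τ = 194 × 0.495 = 96.03 N·m clockwise.
Paint can: 4.69 × 10 = 46.9 N down at 4.891 m → arm 1.591 m, τ = 46.9 × 1.591 = 74.62 N·m counterclockwise.
Battery pack: 23 × 10 = 230 N down at 3.63 m → arm 0.33 m, τ = 230 × 0.33 = 75.9 N·m counterclockwise.
Net moment of existing loads = 54.49 N·m counterclockwise.
The box weighs 17.9 × 10 = 179 N and must supply an equal clockwise moment, so its lever arm about the knife-edge support is 54.49 / 179 = 0.304 m.
That puts it at 3.3 − 0.304 = 3 m from the right end.

x ≈ 3 m from the right end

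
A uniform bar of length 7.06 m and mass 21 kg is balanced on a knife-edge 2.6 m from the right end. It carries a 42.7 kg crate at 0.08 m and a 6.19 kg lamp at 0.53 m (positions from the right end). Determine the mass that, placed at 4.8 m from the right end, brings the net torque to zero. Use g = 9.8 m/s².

m ≈ 45.9 kg

About the knife-edge (at 2.6 m from the right end):
Beam weight: 21 × 9.8 = 205.8 N down at 3.53 m → arm 0.93 m, τ = 205.8 × 0.93 = 191.4 N·m counterclockwise.
Crate: 42.7 × 9.8 = 418.5 N down at 0.08 m → arm 2.52 m, τ = 418.5 × 2.52 = 1055 N·m clockwise.
Lamp: 6.19 × 9.8 = 60.66 N down at 0.53 m → arm 2.07 m, τ = 60.66 × 2.07 = 125.6 N·m clockwise.
Net moment of known loads = 989.2 N·m clockwise.
An unknown mass m at 4.8 m has arm 2.2 m; its moment is m·g·2.2 counterclockwise.
For rotational equilibrium, m × 9.8 × 2.2 = 989.2, so m = 989.2 / (9.8 × 2.2) = 45.9 kg.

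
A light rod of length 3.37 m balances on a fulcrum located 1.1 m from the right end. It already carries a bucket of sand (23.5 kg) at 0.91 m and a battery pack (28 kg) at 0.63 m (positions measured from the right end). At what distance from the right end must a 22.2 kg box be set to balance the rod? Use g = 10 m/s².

x ≈ 1.89 m from the right end

Take moments about the fulcrum (at 1.1 m from the right end).
Bucket of sand: 23.5 × 10 = 235 N down at 0.91 m → arm 0.19 m, τ = 235 × 0.19 = 44.65 N·m clockwise.
Battery pack: 28 × 10 = 280 N down at 0.63 m → arm 0.47 m, τ = 280 × 0.47 = 131.6 N·m clockwise.
Net moment of existing loads = 176.2 N·m clockwise.
The box weighs 22.2 × 10 = 222 N and must supply an equal counterclockwise moment, so its lever arm about the fulcrum is 176.2 / 222 = 0.794 m.
That puts it at 1.1 + 0.794 = 1.89 m from the right end.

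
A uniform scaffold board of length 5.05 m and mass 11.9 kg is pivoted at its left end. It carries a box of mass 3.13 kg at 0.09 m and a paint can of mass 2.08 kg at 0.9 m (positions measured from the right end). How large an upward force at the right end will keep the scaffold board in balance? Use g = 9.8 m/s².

Sum moments about the left end (the unknown pivot reaction has zero arm there).
Beam weight: 11.9 × 9.8 = 116.6 N down at 2.525 m → arm 2.525 m, τ = 116.6 × 2.525 = 294.4 N·m clockwise.
Box: 3.13 × 9.8 = 30.67 N down at 0.09 m → arm 4.96 m, τ = 30.67 × 4.96 = 152.1 N·m clockwise.
Paint can: 2.08 × 9.8 = 20.38 N down at 0.9 m → arm 4.15 m, τ = 20.38 × 4.15 = 84.58 N·m clockwise.
Net moment of the loads = 531.1 N·m clockwise.
The upward force F acts at the right end, arm 5.05 m, giving F × 5.05 counterclockwise.
Setting net torque to zero: F × 5.05 = 531.1 → F = 531.1 / 5.05 = 105 N.

F ≈ 105 N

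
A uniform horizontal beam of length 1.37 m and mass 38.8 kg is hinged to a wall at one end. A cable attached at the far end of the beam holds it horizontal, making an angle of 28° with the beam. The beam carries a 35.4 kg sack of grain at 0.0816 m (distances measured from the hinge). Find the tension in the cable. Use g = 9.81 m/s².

T ≈ 449 N

Taking torques about the hinge:
Beam weight: 38.8 × 9.81 = 380.6 N down at 0.685 m → arm 0.685 m, τ = 380.6 × 0.685 = 260.7 N·m clockwise.
Sack of grain: 35.4 × 9.81 = 347.3 N down at 0.0816 m → arm 0.0816 m, τ = 347.3 × 0.0816 = 28.34 N·m clockwise.
Total clockwise load moment = 289 N·m.
The cable tension T acts at 1.37 m; only its component perpendicular to the beam, T sinθ, produces torque. sin 28° = 0.4695.
Setting net torque to zero: T × 1.37 × 0.4695 = 289 → T = 289 / 0.6432 = 449 N.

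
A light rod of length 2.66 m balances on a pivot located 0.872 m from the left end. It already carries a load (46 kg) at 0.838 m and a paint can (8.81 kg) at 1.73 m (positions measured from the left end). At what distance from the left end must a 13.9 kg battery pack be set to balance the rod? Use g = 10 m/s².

Take moments about the pivot (at 0.872 m from the left end).
Load: 46 × 10 = 460 N down at 0.838 m → arm 0.034 m, τ = 460 × 0.034 = 15.64 N·m counterclockwise.
Paint can: 8.81 × 10 = 88.1 N down at 1.73 m → arm 0.858 m, τ = 88.1 × 0.858 = 75.59 N·m clockwise.
Net moment of existing loads = 59.95 N·m clockwise.
The battery pack weighs 13.9 × 10 = 139 N and must supply an equal counterclockwise moment, so its lever arm about the pivot is 59.95 / 139 = 0.431 m.
That puts it at 0.872 − 0.431 = 0.441 m from the left end.

x ≈ 0.441 m from the left end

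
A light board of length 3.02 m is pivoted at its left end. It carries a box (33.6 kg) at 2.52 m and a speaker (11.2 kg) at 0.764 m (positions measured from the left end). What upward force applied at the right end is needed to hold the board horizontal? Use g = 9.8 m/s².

Choose the left end as the axis so the unknown pivot reaction has zero arm there.
Box: 33.6 × 9.8 = 329.3 N down at 2.52 m → arm 2.52 m, τ = 329.3 × 2.52 = 829.8 N·m clockwise.
Speaker: 11.2 × 9.8 = 109.8 N down at 0.764 m → arm 0.764 m, τ = 109.8 × 0.764 = 83.89 N·m clockwise.
Net moment of the loads = 913.7 N·m clockwise.
The upward force F acts at the right end, arm 3.02 m, giving F × 3.02 counterclockwise.
Setting net torque to zero: F × 3.02 = 913.7 → F = 913.7 / 3.02 = 303 N.

F ≈ 303 N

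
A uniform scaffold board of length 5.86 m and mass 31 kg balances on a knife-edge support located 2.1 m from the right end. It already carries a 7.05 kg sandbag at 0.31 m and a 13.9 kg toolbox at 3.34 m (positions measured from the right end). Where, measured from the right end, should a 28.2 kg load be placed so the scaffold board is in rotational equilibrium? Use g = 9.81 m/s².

x ≈ 1.02 m from the right end

Choose the knife-edge support (at 2.1 m from the right end) as the axis so the support reaction has zero arm there.
Beam weight: 31 × 9.81 = 304.1 N down at 2.93 m → arm 0.83 m, τ = 304.1 × 0.83 = 252.4 N·m counterclockwise.
Sandbag: 7.05 × 9.81 = 69.16 N down at 0.31 m → arm 1.79 m, τ = 69.16 × 1.79 = 123.8 N·m clockwise.
Toolbox: 13.9 × 9.81 = 136.4 N down at 3.34 m → arm 1.24 m, τ = 136.4 × 1.24 = 169.1 N·m counterclockwise.
Net moment of existing loads = 297.7 N·m counterclockwise.
The load weighs 28.2 × 9.81 = 276.6 N and must supply an equal clockwise moment, so its lever arm about the knife-edge support is 297.7 / 276.6 = 1.08 m.
That puts it at 2.1 − 1.08 = 1.02 m from the right end.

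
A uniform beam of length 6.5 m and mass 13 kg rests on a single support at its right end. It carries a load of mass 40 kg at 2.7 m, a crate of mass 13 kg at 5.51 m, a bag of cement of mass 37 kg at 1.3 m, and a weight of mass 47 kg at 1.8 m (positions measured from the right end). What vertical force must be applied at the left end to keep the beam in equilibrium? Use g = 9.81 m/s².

Sum moments about the right end (the unknown pivot reaction has zero arm there).
Beam weight: 13 × 9.81 = 127.5 N down at 3.25 m → arm 3.25 m, τ = 127.5 × 3.25 = 414.4 N·m counterclockwise.
Load: 40 × 9.81 = 392.4 N down at 2.7 m → arm 2.7 m, τ = 392.4 × 2.7 = 1059 N·m counterclockwise.
Crate: 13 × 9.81 = 127.5 N down at 5.51 m → arm 5.51 m, τ = 127.5 × 5.51 = 702.5 N·m counterclockwise.
Bag of cement: 37 × 9.81 = 363 N down at 1.3 m → arm 1.3 m, τ = 363 × 1.3 = 471.9 N·m counterclockwise.
Weight: 47 × 9.81 = 461.1 N down at 1.8 m → arm 1.8 m, τ = 461.1 × 1.8 = 830 N·m counterclockwise.
Net moment of the loads = 3478 N·m counterclockwise.
The upward force F acts at the left end, arm 6.5 m, giving F × 6.5 clockwise.
Balancing moments: F × 6.5 = 3478, giving F = 3478 / 6.5 = 535 N.

F ≈ 535 N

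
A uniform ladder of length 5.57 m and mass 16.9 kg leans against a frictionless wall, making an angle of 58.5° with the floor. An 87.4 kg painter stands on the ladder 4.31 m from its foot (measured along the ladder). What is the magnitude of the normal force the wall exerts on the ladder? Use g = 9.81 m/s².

N_wall ≈ 457 N

Taking torques about the foot of the ladder:
Ladder weight 16.9×9.81 = 165.8 N acts at 2.785 m along the ladder; its horizontal arm is 2.785·cos58.5° = 1.455 m → τ = 241.2 N·m clockwise.
Painter: 87.4×9.81 = 857.4 N at 4.31 m → arm 2.252 m → τ = 1931 N·m clockwise.
Wall normal N acts horizontally at the top; its moment arm is the height L sinθ = 5.57·sin58.5° = 4.749 m, counterclockwise.
Setting net torque to zero: N × 4.749 = 2172 → N = 457 N.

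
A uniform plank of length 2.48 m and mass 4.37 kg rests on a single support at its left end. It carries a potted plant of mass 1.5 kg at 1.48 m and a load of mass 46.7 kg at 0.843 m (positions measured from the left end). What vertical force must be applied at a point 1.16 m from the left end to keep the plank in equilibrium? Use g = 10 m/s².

Take moments about the left end.
Beam weight: 4.37 × 10 = 43.7 N down at 1.24 m → arm 1.24 m, τ = 43.7 × 1.24 = 54.19 N·m clockwise.
Potted plant: 1.5 × 10 = 15 N down at 1.48 m → arm 1.48 m, τ = 15 × 1.48 = 22.2 N·m clockwise.
Load: 46.7 × 10 = 467 N down at 0.843 m → arm 0.843 m, τ = 467 × 0.843 = 393.7 N·m clockwise.
Net moment of the loads = 470.1 N·m clockwise.
The upward force F acts at a point 1.16 m from the left end, arm 1.16 m, giving F × 1.16 counterclockwise.
Setting net torque to zero: F × 1.16 = 470.1 → F = 470.1 / 1.16 = 405 N.

F ≈ 405 N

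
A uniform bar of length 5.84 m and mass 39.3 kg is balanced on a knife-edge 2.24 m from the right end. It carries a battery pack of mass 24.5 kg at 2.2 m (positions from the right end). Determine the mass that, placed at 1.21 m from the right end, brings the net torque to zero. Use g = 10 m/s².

m ≈ 25 kg

Sum moments about the knife-edge (at 2.24 m from the right end) (the support reaction has zero arm there).
Beam weight: 39.3 × 10 = 393 N down at 2.92 m → arm 0.68 m, τ = 393 × 0.68 = 267.2 N·m counterclockwise.
Battery pack: 24.5 × 10 = 245 N down at 2.2 m → arm 0.04 m, τ = 245 × 0.04 = 9.8 N·m clockwise.
Net moment of known loads = 257.4 N·m counterclockwise.
An unknown mass m at 1.21 m has arm 1.03 m; its moment is m·g·1.03 clockwise.
For rotational equilibrium, m × 10 × 1.03 = 257.4, so m = 257.4 / (10 × 1.03) = 25 kg.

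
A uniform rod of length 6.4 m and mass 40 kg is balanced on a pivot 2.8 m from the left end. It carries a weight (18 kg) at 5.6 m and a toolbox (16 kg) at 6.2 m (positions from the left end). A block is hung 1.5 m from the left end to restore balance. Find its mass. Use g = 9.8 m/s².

m ≈ 92.9 kg

Taking torques about the pivot (at 2.8 m from the left end):
Beam weight: 40 × 9.8 = 392 N down at 3.2 m → arm 0.4 m, τ = 392 × 0.4 = 156.8 N·m clockwise.
Weight: 18 × 9.8 = 176.4 N down at 5.6 m → arm 2.8 m, τ = 176.4 × 2.8 = 493.9 N·m clockwise.
Toolbox: 16 × 9.8 = 156.8 N down at 6.2 m → arm 3.4 m, τ = 156.8 × 3.4 = 533.1 N·m clockwise.
Net moment of known loads = 1184 N·m clockwise.
An unknown mass m at 1.5 m has arm 1.3 m; its moment is m·g·1.3 counterclockwise.
For rotational equilibrium, m × 9.8 × 1.3 = 1184, so m = 1184 / (9.8 × 1.3) = 92.9 kg.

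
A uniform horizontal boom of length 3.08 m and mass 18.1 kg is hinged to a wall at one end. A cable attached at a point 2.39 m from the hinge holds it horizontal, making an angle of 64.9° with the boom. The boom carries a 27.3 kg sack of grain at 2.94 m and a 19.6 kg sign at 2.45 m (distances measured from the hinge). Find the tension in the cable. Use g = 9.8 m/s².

T ≈ 707 N

Sum moments about the hinge (the unknown hinge reaction has zero arm there).
Beam weight: 18.1 × 9.8 = 177.4 N down at 1.54 m → arm 1.54 m, τ = 177.4 × 1.54 = 273.2 N·m clockwise.
Sack of grain: 27.3 × 9.8 = 267.5 N down at 2.94 m → arm 2.94 m, τ = 267.5 × 2.94 = 786.4 N·m clockwise.
Sign: 19.6 × 9.8 = 192.1 N down at 2.45 m → arm 2.45 m, τ = 192.1 × 2.45 = 470.6 N·m clockwise.
Total clockwise load moment = 1530 N·m.
The cable tension T acts at 2.39 m; only its component perpendicular to the boom, T sinθ, produces torque. sin 64.9° = 0.9056.
Setting net torque to zero: T × 2.39 × 0.9056 = 1530 → T = 1530 / 2.164 = 707 N.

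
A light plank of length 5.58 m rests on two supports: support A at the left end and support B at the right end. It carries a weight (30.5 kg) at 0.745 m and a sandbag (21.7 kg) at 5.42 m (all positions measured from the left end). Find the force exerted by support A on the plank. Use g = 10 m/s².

R_A ≈ 271 N

About support B:
Weight: 30.5 × 10 = 305 N down at 0.745 m → arm 4.835 m, τ = 305 × 4.835 = 1475 N·m counterclockwise.
Sandbag: 21.7 × 10 = 217 N down at 5.42 m → arm 0.16 m, τ = 217 × 0.16 = 34.72 N·m counterclockwise.
Net load moment about support B = 1510 N·m counterclockwise.
Reaction R at support A is upward at 0 m, arm 5.58 m → moment R × 5.58 clockwise.
Setting net torque to zero: R × 5.58 = 1510 → R = 271 N.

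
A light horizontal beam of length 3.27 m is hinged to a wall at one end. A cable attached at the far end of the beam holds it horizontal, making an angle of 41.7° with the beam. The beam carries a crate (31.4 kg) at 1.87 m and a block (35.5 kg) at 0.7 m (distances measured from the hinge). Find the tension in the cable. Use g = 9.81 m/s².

T ≈ 377 N

Choose the hinge as the axis so the unknown hinge reaction has zero arm there.
Crate: 31.4 × 9.81 = 308 N down at 1.87 m → arm 1.87 m, τ = 308 × 1.87 = 576 N·m clockwise.
Block: 35.5 × 9.81 = 348.3 N down at 0.7 m → arm 0.7 m, τ = 348.3 × 0.7 = 243.8 N·m clockwise.
Total clockwise load moment = 819.8 N·m.
The cable tension T acts at 3.27 m; only its component perpendicular to the beam, T sinθ, produces torque. sin 41.7° = 0.6652.
Στ = 0 ⇒ T × 3.27 × 0.6652 = 819.8 ⇒ T = 819.8 / 2.175 = 377 N.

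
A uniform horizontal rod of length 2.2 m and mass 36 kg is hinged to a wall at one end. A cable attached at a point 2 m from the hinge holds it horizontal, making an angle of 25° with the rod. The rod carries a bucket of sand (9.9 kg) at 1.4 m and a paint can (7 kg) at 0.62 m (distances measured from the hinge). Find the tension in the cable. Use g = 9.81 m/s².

Choose the hinge as the axis so the unknown hinge reaction has zero arm there.
Beam weight: 36 × 9.81 = 353.2 N down at 1.1 m → arm 1.1 m, τ = 353.2 × 1.1 = 388.5 N·m clockwise.
Bucket of sand: 9.9 × 9.81 = 97.12 N down at 1.4 m → arm 1.4 m, τ = 97.12 × 1.4 = 136 N·m clockwise.
Paint can: 7 × 9.81 = 68.67 N down at 0.62 m → arm 0.62 m, τ = 68.67 × 0.62 = 42.58 N·m clockwise.
Total clockwise load moment = 567.1 N·m.
The cable tension T acts at 2 m; only its component perpendicular to the rod, T sinθ, produces torque. sin 25° = 0.4226.
Balancing moments: T × 2 × 0.4226 = 567.1, giving T = 567.1 / 0.8452 = 671 N.

T ≈ 671 N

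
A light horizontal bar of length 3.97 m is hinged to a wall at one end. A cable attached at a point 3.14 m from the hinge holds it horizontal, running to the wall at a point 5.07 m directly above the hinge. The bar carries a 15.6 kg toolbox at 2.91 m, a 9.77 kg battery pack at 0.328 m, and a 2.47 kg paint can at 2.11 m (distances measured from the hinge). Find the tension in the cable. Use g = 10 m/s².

Take moments about the hinge.
Toolbox: 15.6 × 10 = 156 N down at 2.91 m → arm 2.91 m, τ = 156 × 2.91 = 454 N·m clockwise.
Battery pack: 9.77 × 10 = 97.7 N down at 0.328 m → arm 0.328 m, τ = 97.7 × 0.328 = 32.05 N·m clockwise.
Paint can: 2.47 × 10 = 24.7 N down at 2.11 m → arm 2.11 m, τ = 24.7 × 2.11 = 52.12 N·m clockwise.
Total clockwise load moment = 538.2 N·m.
The cable tension T acts at 3.14 m; only its component perpendicular to the bar, T sinθ, produces torque. sinθ = h/√(h²+d²) = 5.07/√(5.07²+3.14²) = 0.8502.
For rotational equilibrium, T × 3.14 × 0.8502 = 538.2, so T = 538.2 / 2.67 = 202 N.

T ≈ 202 N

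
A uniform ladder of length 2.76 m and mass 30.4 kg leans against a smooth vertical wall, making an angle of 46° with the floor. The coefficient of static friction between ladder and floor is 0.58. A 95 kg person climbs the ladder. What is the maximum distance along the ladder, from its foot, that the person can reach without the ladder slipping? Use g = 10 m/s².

d ≈ 1.75 m

About the foot of the ladder:
Ladder weight 30.4×10 = 304 N acts at 1.38 m along the ladder; its horizontal arm is 1.38·cos46° = 0.9586 m → τ = 291.4 N·m clockwise.
Person weight 95×10 = 950 N at distance d → arm d·cos46° → τ = 950·d·0.6947 clockwise.
Wall normal N at the top has arm L sinθ = 1.985 m counterclockwise, so Στ = 0 gives N·1.985 = 291.4 + 660·d.
ΣFy = 0 ⇒ N_floor = 1254 N, so the maximum friction is μ_s·N_floor = 0.58×1254 = 727.3 N. ΣFx = 0 ⇒ N_wall = f, so at the slipping point N = 727.3 N.
Substituting: 727.3×1.985 = 291.4 + 660·d ⇒ d = (1444 − 291.4) / 660 = 1.75 m.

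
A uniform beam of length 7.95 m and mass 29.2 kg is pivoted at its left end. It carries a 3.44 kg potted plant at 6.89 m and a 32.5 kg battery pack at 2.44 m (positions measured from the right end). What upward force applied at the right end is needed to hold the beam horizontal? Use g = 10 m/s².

Taking torques about the left end:
Beam weight: 29.2 × 10 = 292 N down at 3.975 m → arm 3.975 m, τ = 292 × 3.975 = 1161 N·m clockwise.
Potted plant: 3.44 × 10 = 34.4 N down at 6.89 m → arm 1.06 m, τ = 34.4 × 1.06 = 36.46 N·m clockwise.
Battery pack: 32.5 × 10 = 325 N down at 2.44 m → arm 5.51 m, τ = 325 × 5.51 = 1791 N·m clockwise.
Net moment of the loads = 2988 N·m clockwise.
The upward force F acts at the right end, arm 7.95 m, giving F × 7.95 counterclockwise.
For rotational equilibrium, F × 7.95 = 2988, so F = 2988 / 7.95 = 376 N.

F ≈ 376 N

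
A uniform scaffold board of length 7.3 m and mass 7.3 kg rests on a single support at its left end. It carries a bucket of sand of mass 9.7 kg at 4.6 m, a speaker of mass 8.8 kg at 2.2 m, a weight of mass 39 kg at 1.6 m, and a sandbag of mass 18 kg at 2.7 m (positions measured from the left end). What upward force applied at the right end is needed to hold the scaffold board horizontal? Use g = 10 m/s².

F ≈ 276 N

About the left end:
Beam weight: 7.3 × 10 = 73 N down at 3.65 m → arm 3.65 m, τ = 73 × 3.65 = 266.4 N·m clockwise.
Bucket of sand: 9.7 × 10 = 97 N down at 4.6 m → arm 4.6 m, τ = 97 × 4.6 = 446.2 N·m clockwise.
Speaker: 8.8 × 10 = 88 N down at 2.2 m → arm 2.2 m, τ = 88 × 2.2 = 193.6 N·m clockwise.
Weight: 39 × 10 = 390 N down at 1.6 m → arm 1.6 m, τ = 390 × 1.6 = 624 N·m clockwise.
Sandbag: 18 × 10 = 180 N down at 2.7 m → arm 2.7 m, τ = 180 × 2.7 = 486 N·m clockwise.
Net moment of the loads = 2016 N·m clockwise.
The upward force F acts at the right end, arm 7.3 m, giving F × 7.3 counterclockwise.
Στ = 0 ⇒ F × 7.3 = 2016 ⇒ F = 2016 / 7.3 = 276 N.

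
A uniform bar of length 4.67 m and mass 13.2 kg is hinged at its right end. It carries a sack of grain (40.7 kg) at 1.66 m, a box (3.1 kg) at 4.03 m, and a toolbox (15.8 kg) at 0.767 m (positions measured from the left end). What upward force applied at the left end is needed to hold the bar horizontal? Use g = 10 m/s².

Taking torques about the right end:
Beam weight: 13.2 × 10 = 132 N down at 2.335 m → arm 2.335 m, τ = 132 × 2.335 = 308.2 N·m counterclockwise.
Sack of grain: 40.7 × 10 = 407 N down at 1.66 m → arm 3.01 m, τ = 407 × 3.01 = 1225 N·m counterclockwise.
Box: 3.1 × 10 = 31 N down at 4.03 m → arm 0.64 m, τ = 31 × 0.64 = 19.84 N·m counterclockwise.
Toolbox: 15.8 × 10 = 158 N down at 0.767 m → arm 3.903 m, τ = 158 × 3.903 = 616.7 N·m counterclockwise.
Net moment of the loads = 2170 N·m counterclockwise.
The upward force F acts at the left end, arm 4.67 m, giving F × 4.67 clockwise.
Setting net torque to zero: F × 4.67 = 2170 → F = 2170 / 4.67 = 465 N.

F ≈ 465 N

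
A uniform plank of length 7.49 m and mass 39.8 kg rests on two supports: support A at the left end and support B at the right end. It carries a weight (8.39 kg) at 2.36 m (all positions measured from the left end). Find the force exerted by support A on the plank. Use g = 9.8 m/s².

R_A ≈ 251 N

About support B:
Beam weight: 39.8 × 9.8 = 390 N down at 3.745 m → arm 3.745 m, τ = 390 × 3.745 = 1461 N·m counterclockwise.
Weight: 8.39 × 9.8 = 82.22 N down at 2.36 m → arm 5.13 m, τ = 82.22 × 5.13 = 421.8 N·m counterclockwise.
Net load moment about support B = 1883 N·m counterclockwise.
Reaction R at support A is upward at 0 m, arm 7.49 m → moment R × 7.49 clockwise.
For rotational equilibrium, R × 7.49 = 1883, so R = 251 N.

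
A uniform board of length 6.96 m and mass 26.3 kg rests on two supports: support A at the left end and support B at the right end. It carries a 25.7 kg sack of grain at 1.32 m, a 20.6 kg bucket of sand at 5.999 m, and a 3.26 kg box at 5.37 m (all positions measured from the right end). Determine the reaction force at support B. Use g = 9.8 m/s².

Take moments about support A.
Beam weight: 26.3 × 9.8 = 257.7 N down at 3.48 m → arm 3.48 m, τ = 257.7 × 3.48 = 896.8 N·m clockwise.
Sack of grain: 25.7 × 9.8 = 251.9 N down at 1.32 m → arm 5.64 m, τ = 251.9 × 5.64 = 1421 N·m clockwise.
Bucket of sand: 20.6 × 9.8 = 201.9 N down at 5.999 m → arm 0.961 m, τ = 201.9 × 0.961 = 194 N·m clockwise.
Box: 3.26 × 9.8 = 31.95 N down at 5.37 m → arm 1.59 m, τ = 31.95 × 1.59 = 50.8 N·m clockwise.
Net load moment about support A = 2563 N·m clockwise.
Reaction R at support B is upward at 0 m, arm 6.96 m → moment R × 6.96 counterclockwise.
Setting net torque to zero: R × 6.96 = 2563 → R = 368 N.

R_B ≈ 368 N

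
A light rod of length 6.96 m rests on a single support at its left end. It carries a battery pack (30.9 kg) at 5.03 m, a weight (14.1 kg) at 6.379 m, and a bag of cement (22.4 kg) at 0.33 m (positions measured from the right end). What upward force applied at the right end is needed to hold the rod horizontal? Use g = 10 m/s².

F ≈ 311 N

Take moments about the left end.
Battery pack: 30.9 × 10 = 309 N down at 5.03 m → arm 1.93 m, τ = 309 × 1.93 = 596.4 N·m clockwise.
Weight: 14.1 × 10 = 141 N down at 6.379 m → arm 0.581 m, τ = 141 × 0.581 = 81.92 N·m clockwise.
Bag of cement: 22.4 × 10 = 224 N down at 0.33 m → arm 6.63 m, τ = 224 × 6.63 = 1485 N·m clockwise.
Net moment of the loads = 2163 N·m clockwise.
The upward force F acts at the right end, arm 6.96 m, giving F × 6.96 counterclockwise.
Στ = 0 ⇒ F × 6.96 = 2163 ⇒ F = 2163 / 6.96 = 311 N.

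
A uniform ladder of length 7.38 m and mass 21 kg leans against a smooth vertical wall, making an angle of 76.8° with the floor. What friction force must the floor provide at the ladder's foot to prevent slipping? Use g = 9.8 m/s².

f ≈ 24.1 N

Choose the foot of the ladder as the axis so the floor normal and friction both act there and drop out.
Ladder weight 21×9.8 = 205.8 N acts at 3.69 m along the ladder; its horizontal arm is 3.69·cos76.8° = 0.8426 m → τ = 173.4 N·m clockwise.
Wall normal N acts horizontally at the top; its moment arm is the height L sinθ = 7.38·sin76.8° = 7.185 m, counterclockwise.
Στ = 0 ⇒ N × 7.185 = 173.4 ⇒ N = 24.1 N.
ΣFx = 0: friction at the foot balances the wall's push, so f = N_wall = 24.1 N.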